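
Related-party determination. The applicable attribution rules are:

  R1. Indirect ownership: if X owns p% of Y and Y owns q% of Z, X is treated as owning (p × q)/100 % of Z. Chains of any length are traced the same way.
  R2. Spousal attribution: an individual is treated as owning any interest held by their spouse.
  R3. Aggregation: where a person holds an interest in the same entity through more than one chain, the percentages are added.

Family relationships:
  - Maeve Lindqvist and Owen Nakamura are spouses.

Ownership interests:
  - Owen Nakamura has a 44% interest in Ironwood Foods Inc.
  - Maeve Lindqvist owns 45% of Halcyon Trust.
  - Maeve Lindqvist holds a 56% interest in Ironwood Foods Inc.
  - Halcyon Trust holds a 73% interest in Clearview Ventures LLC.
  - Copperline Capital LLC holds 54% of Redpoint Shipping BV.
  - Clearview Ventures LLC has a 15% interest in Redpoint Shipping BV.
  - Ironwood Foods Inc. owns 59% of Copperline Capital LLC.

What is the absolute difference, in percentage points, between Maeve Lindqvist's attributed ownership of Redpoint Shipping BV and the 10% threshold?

26.7875

By spousal attribution (R2), Maeve Lindqvist is treated as also owning Owen Nakamura's interest in Ironwood Foods Inc, giving 56% + 44% = 100%.
Chain via Ironwood Foods Inc. → Copperline Capital LLC (R1): 100% × 59% × 54% = 31.86% of Redpoint Shipping BV.
Chain via Halcyon Trust → Clearview Ventures LLC (R1): 45% × 73% × 15% = 4.9275% of Redpoint Shipping BV.
Aggregating (R3): 31.86% + 4.9275% = 36.7875%.
36.7875% exceeds the 10% threshold by 26.7875 percentage points.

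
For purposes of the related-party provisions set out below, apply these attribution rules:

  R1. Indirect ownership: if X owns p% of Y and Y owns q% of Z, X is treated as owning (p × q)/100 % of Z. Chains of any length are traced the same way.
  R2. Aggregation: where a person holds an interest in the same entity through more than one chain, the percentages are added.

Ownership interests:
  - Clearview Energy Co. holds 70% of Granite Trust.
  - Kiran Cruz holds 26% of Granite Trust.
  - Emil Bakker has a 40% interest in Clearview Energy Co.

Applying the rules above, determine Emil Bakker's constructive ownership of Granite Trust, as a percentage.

Chain via Clearview Energy Co. (R1): 40% × 70% = 28% of Granite Trust.

28%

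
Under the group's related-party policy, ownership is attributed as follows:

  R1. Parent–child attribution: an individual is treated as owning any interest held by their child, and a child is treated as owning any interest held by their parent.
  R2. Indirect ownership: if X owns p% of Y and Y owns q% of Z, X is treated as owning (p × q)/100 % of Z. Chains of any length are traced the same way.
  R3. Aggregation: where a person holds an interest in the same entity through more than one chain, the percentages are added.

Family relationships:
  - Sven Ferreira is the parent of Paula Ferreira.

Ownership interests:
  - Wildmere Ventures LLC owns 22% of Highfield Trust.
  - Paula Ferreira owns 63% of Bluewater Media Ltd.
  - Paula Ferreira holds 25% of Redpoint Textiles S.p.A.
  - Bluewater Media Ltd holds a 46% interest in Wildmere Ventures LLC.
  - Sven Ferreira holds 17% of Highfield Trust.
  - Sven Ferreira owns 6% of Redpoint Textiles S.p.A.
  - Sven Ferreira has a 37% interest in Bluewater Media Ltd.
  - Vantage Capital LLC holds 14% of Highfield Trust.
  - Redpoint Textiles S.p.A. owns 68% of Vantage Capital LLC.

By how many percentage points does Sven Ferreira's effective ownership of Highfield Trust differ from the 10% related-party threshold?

By parent–child attribution (R1), Sven Ferreira is treated as also owning Paula Ferreira's interest in Redpoint Textiles S.p.A, giving 6% + 25% = 31%.
By parent–child attribution (R1), Sven Ferreira is treated as also owning Paula Ferreira's interest in Bluewater Media Ltd, giving 37% + 63% = 100%.
Chain via Redpoint Textiles S.p.A. → Vantage Capital LLC (R2): 31% × 68% × 14% = 2.9512% of Highfield Trust.
Chain via Bluewater Media Ltd → Wildmere Ventures LLC (R2): 100% × 46% × 22% = 10.12% of Highfield Trust.
Direct interest in Highfield Trust: 17%.
Aggregating (R3): 2.9512% + 10.12% + 17% = 30.0712%.
30.0712% exceeds the 10% threshold by 20.0712 percentage points.

20.0712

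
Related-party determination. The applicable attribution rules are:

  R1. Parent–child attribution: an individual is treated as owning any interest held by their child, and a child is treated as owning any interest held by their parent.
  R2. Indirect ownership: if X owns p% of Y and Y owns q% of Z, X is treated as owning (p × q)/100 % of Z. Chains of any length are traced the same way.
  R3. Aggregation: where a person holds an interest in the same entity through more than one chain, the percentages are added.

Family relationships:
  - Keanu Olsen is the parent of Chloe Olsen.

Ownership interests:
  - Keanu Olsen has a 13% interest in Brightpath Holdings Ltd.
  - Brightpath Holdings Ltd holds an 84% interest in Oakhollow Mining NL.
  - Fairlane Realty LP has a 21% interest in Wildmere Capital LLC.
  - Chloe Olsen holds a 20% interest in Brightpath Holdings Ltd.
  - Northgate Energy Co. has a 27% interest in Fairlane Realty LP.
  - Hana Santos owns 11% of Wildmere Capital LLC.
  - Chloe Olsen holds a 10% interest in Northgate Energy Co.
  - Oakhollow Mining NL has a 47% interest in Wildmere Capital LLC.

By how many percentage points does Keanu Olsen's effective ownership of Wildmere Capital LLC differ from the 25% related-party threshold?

11.4046

By parent–child attribution (R1), Keanu Olsen is treated as also owning Chloe Olsen's interest in Brightpath Holdings Ltd, giving 13% + 20% = 33%.
By parent–child attribution (R1), Keanu Olsen is treated as owning Chloe Olsen's 10% interest in Northgate Energy Co.
Chain via Brightpath Holdings Ltd → Oakhollow Mining NL (R2): 33% × 84% × 47% = 13.0284% of Wildmere Capital LLC.
Chain via Northgate Energy Co. → Fairlane Realty LP (R2): 10% × 27% × 21% = 0.567% of Wildmere Capital LLC.
Aggregating (R3): 13.0284% + 0.567% = 13.5954%.
13.5954% falls short of the 25% threshold by 11.4046 percentage points.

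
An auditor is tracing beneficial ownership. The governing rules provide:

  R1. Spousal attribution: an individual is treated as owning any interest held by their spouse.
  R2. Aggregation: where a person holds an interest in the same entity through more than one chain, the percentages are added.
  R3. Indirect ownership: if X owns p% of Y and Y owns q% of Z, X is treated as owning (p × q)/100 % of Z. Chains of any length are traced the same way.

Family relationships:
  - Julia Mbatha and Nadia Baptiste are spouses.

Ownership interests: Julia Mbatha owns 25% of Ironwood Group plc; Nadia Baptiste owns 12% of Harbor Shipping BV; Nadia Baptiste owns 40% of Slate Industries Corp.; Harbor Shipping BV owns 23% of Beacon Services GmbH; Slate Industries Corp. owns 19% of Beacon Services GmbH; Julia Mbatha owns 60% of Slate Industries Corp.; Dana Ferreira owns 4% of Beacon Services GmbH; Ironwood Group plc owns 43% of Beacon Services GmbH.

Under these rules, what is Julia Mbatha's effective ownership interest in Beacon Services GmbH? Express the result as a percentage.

32.51%

By spousal attribution (R1), Julia Mbatha is treated as also owning Nadia Baptiste's interest in Slate Industries Corp, giving 60% + 40% = 100%.
By spousal attribution (R1), Julia Mbatha is treated as owning Nadia Baptiste's 12% interest in Harbor Shipping BV.
Chain via Ironwood Group plc (R3): 25% × 43% = 10.75% of Beacon Services GmbH.
Chain via Slate Industries Corp. (R3): 100% × 19% = 19% of Beacon Services GmbH.
Chain via Harbor Shipping BV (R3): 12% × 23% = 2.76% of Beacon Services GmbH.
Aggregating (R2): 10.75% + 19% + 2.76% = 32.51%.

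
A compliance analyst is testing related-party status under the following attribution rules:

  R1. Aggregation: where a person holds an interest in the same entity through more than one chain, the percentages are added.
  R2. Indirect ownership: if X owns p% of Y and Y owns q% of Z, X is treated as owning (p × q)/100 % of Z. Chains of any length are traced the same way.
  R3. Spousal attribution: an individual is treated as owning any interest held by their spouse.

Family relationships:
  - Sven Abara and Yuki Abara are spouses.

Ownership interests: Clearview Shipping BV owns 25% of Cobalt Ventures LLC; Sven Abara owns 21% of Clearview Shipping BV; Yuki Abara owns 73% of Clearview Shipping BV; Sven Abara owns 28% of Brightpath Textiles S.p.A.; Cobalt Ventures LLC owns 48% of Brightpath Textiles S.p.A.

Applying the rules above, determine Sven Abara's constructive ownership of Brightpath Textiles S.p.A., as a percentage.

39.28%

By spousal attribution (R3), Sven Abara is treated as also owning Yuki Abara's interest in Clearview Shipping BV, giving 21% + 73% = 94%.
Chain via Clearview Shipping BV → Cobalt Ventures LLC (R2): 94% × 25% × 48% = 11.28% of Brightpath Textiles S.p.A.
Direct interest in Brightpath Textiles S.p.A: 28%.
Aggregating (R1): 11.28% + 28% = 39.28%.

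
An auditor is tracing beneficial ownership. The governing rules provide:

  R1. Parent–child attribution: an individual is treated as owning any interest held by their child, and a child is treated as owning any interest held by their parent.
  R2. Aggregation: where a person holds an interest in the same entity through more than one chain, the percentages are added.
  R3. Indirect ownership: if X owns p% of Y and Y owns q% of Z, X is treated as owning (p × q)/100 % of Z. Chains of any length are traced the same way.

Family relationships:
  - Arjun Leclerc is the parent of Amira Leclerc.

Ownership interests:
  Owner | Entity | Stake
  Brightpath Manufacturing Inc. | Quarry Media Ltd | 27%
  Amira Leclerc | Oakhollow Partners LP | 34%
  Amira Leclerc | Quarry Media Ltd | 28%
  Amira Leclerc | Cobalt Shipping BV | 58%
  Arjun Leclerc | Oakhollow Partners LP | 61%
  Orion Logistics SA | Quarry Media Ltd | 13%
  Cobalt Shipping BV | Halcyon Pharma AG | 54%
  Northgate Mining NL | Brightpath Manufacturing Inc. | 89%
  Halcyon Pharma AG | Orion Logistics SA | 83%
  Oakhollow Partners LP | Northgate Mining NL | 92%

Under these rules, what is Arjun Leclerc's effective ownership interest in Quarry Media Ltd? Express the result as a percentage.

52.381648%

By parent–child attribution (R1), Arjun Leclerc is treated as also owning Amira Leclerc's interest in Oakhollow Partners LP, giving 61% + 34% = 95%.
By parent–child attribution (R1), Arjun Leclerc is treated as owning Amira Leclerc's 58% interest in Cobalt Shipping BV.
By parent–child attribution (R1), Arjun Leclerc is treated as owning Amira Leclerc's 28% interest in Quarry Media Ltd.
Chain via Oakhollow Partners LP → Northgate Mining NL → Brightpath Manufacturing Inc. (R3): 95% × 92% × 89% × 27% = 21.00222% of Quarry Media Ltd.
Chain via Cobalt Shipping BV → Halcyon Pharma AG → Orion Logistics SA (R3): 58% × 54% × 83% × 13% = 3.379428% of Quarry Media Ltd.
Direct interest in Quarry Media Ltd: 28%.
Aggregating (R2): 21.00222% + 3.379428% + 28% = 52.381648%.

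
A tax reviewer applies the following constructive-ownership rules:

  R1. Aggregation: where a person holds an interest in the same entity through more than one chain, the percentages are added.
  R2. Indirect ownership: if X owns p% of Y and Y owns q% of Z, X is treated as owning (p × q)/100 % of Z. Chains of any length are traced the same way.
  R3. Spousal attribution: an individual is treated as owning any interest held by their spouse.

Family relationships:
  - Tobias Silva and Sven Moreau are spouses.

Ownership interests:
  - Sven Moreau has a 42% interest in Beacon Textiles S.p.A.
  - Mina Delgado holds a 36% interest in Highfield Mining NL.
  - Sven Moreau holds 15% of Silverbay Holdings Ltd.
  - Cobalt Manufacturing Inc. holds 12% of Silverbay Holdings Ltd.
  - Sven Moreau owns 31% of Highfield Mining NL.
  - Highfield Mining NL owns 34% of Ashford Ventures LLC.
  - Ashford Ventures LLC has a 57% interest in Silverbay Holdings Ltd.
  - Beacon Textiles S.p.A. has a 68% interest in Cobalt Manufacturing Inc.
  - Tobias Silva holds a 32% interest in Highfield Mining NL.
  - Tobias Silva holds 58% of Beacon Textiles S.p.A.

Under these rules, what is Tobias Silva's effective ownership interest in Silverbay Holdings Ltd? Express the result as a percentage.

35.3694%

By spousal attribution (R3), Tobias Silva is treated as also owning Sven Moreau's interest in Beacon Textiles S.p.A, giving 58% + 42% = 100%.
By spousal attribution (R3), Tobias Silva is treated as also owning Sven Moreau's interest in Highfield Mining NL, giving 32% + 31% = 63%.
By spousal attribution (R3), Tobias Silva is treated as owning Sven Moreau's 15% interest in Silverbay Holdings Ltd.
Chain via Beacon Textiles S.p.A. → Cobalt Manufacturing Inc. (R2): 100% × 68% × 12% = 8.16% of Silverbay Holdings Ltd.
Chain via Highfield Mining NL → Ashford Ventures LLC (R2): 63% × 34% × 57% = 12.2094% of Silverbay Holdings Ltd.
Direct interest in Silverbay Holdings Ltd: 15%.
Aggregating (R1): 8.16% + 12.2094% + 15% = 35.3694%.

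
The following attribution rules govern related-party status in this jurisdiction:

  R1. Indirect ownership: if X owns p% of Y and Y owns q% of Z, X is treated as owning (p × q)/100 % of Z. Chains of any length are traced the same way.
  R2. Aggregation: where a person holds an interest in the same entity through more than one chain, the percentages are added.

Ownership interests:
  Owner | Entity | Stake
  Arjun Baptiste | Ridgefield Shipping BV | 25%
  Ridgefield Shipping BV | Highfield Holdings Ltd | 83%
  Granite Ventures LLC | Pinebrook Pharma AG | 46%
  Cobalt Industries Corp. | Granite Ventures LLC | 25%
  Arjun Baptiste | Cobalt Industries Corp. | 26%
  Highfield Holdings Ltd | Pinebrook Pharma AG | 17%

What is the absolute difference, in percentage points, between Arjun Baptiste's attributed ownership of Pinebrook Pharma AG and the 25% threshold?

Chain via Ridgefield Shipping BV → Highfield Holdings Ltd (R1): 25% × 83% × 17% = 3.5275% of Pinebrook Pharma AG.
Chain via Cobalt Industries Corp. → Granite Ventures LLC (R1): 26% × 25% × 46% = 2.99% of Pinebrook Pharma AG.
Aggregating (R2): 3.5275% + 2.99% = 6.5175%.
6.5175% falls short of the 25% threshold by 18.4825 percentage points.

18.4825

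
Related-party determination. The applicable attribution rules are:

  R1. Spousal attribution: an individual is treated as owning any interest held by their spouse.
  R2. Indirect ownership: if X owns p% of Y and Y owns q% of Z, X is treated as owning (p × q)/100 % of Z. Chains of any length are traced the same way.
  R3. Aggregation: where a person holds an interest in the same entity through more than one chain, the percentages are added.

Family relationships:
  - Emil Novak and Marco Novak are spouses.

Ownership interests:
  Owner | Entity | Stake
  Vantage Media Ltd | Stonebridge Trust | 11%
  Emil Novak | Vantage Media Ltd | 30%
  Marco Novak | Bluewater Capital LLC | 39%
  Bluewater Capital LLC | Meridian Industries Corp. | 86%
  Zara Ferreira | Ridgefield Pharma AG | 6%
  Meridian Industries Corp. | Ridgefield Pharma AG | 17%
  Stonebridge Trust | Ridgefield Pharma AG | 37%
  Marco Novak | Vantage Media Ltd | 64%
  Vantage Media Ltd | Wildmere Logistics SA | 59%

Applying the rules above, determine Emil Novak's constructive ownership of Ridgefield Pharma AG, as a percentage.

By spousal attribution (R1), Emil Novak is treated as also owning Marco Novak's interest in Vantage Media Ltd, giving 30% + 64% = 94%.
By spousal attribution (R1), Emil Novak is treated as owning Marco Novak's 39% interest in Bluewater Capital LLC.
Chain via Vantage Media Ltd → Stonebridge Trust (R2): 94% × 11% × 37% = 3.8258% of Ridgefield Pharma AG.
Chain via Bluewater Capital LLC → Meridian Industries Corp. (R2): 39% × 86% × 17% = 5.7018% of Ridgefield Pharma AG.
Aggregating (R3): 3.8258% + 5.7018% = 9.5276%.

9.5276%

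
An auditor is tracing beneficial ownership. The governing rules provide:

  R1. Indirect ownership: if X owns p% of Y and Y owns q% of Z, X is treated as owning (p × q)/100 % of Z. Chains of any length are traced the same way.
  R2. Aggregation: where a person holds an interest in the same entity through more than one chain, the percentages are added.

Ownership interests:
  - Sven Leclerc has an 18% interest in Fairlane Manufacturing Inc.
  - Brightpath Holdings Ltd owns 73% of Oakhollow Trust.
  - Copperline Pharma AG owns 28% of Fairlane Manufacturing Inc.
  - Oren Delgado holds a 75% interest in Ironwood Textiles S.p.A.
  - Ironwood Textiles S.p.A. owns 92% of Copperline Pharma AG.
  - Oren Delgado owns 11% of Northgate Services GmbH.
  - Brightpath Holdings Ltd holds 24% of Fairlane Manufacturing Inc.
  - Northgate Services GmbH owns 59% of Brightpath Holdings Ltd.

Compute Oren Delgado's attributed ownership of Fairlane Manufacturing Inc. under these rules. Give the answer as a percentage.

Chain via Ironwood Textiles S.p.A. → Copperline Pharma AG (R1): 75% × 92% × 28% = 19.32% of Fairlane Manufacturing Inc.
Chain via Northgate Services GmbH → Brightpath Holdings Ltd (R1): 11% × 59% × 24% = 1.5576% of Fairlane Manufacturing Inc.
Aggregating (R2): 19.32% + 1.5576% = 20.8776%.

20.8776%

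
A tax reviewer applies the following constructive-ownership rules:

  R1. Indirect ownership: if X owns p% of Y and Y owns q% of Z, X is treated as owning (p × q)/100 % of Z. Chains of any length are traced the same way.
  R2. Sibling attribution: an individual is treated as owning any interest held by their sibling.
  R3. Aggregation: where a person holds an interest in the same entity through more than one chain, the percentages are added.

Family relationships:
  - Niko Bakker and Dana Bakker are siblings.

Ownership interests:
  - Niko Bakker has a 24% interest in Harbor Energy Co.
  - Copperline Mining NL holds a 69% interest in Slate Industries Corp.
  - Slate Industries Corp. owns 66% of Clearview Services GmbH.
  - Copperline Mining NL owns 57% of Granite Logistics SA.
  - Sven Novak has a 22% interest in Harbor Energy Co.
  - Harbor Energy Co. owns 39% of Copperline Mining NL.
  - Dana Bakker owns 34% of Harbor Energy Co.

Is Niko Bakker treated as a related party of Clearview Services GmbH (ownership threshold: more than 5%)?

By sibling attribution (R2), Niko Bakker is treated as also owning Dana Bakker's interest in Harbor Energy Co, giving 24% + 34% = 58%.
Chain via Harbor Energy Co. → Copperline Mining NL → Slate Industries Corp. (R1): 58% × 39% × 69% × 66% = 10.301148% of Clearview Services GmbH.
10.301148% exceeds the 5% threshold, so Niko is a related party to Clearview Services GmbH.

Yes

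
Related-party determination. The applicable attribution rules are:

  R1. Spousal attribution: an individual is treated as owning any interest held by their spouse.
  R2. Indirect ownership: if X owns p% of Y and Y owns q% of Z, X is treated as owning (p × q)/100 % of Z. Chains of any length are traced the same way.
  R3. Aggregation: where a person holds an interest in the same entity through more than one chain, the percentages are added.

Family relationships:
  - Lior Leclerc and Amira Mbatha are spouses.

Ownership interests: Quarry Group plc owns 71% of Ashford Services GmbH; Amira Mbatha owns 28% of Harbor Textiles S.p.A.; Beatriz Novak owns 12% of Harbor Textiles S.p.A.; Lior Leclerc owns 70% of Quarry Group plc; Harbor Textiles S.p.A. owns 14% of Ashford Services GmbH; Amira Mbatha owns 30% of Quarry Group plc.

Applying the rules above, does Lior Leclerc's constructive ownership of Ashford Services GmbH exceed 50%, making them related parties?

By spousal attribution (R1), Lior Leclerc is treated as also owning Amira Mbatha's interest in Quarry Group plc, giving 70% + 30% = 100%.
By spousal attribution (R1), Lior Leclerc is treated as owning Amira Mbatha's 28% interest in Harbor Textiles S.p.A.
Chain via Quarry Group plc (R2): 100% × 71% = 71% of Ashford Services GmbH.
Chain via Harbor Textiles S.p.A. (R2): 28% × 14% = 3.92% of Ashford Services GmbH.
Aggregating (R3): 71% + 3.92% = 74.92%.
74.92% exceeds the 50% threshold, so Lior is a related party to Ashford Services GmbH.

Yes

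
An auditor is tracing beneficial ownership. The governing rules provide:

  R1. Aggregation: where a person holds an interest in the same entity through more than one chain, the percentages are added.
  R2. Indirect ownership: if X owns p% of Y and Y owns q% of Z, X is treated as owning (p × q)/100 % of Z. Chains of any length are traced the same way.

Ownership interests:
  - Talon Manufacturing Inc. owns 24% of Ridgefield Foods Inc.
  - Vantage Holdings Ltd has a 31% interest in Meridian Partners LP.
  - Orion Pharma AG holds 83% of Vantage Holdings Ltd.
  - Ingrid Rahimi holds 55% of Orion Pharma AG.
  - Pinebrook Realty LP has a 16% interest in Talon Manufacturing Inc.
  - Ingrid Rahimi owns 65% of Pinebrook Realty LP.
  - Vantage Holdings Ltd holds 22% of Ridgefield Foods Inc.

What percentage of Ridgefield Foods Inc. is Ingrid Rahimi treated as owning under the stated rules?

Chain via Pinebrook Realty LP → Talon Manufacturing Inc. (R2): 65% × 16% × 24% = 2.496% of Ridgefield Foods Inc.
Chain via Orion Pharma AG → Vantage Holdings Ltd (R2): 55% × 83% × 22% = 10.043% of Ridgefield Foods Inc.
Aggregating (R1): 2.496% + 10.043% = 12.539%.

12.539%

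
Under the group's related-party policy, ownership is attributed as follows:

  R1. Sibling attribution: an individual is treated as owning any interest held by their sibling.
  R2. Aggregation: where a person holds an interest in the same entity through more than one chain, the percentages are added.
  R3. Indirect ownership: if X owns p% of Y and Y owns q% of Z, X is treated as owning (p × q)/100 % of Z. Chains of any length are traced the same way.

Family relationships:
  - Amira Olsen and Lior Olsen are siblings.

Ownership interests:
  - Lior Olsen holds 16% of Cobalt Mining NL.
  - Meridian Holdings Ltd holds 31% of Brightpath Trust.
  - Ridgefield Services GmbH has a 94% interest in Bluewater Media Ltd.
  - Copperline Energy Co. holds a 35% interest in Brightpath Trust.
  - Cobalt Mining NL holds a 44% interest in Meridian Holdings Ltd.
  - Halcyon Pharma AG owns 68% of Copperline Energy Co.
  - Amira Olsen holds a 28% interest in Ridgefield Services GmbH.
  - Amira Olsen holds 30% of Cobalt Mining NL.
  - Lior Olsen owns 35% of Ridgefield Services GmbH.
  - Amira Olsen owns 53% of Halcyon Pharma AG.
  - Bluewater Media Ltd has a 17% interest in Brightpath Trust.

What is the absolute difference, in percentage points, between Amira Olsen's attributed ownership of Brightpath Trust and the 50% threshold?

21.0442

By sibling attribution (R1), Amira Olsen is treated as also owning Lior Olsen's interest in Ridgefield Services GmbH, giving 28% + 35% = 63%.
By sibling attribution (R1), Amira Olsen is treated as also owning Lior Olsen's interest in Cobalt Mining NL, giving 30% + 16% = 46%.
Chain via Ridgefield Services GmbH → Bluewater Media Ltd (R3): 63% × 94% × 17% = 10.0674% of Brightpath Trust.
Chain via Halcyon Pharma AG → Copperline Energy Co. (R3): 53% × 68% × 35% = 12.614% of Brightpath Trust.
Chain via Cobalt Mining NL → Meridian Holdings Ltd (R3): 46% × 44% × 31% = 6.2744% of Brightpath Trust.
Aggregating (R2): 10.0674% + 12.614% + 6.2744% = 28.9558%.
28.9558% falls short of the 50% threshold by 21.0442 percentage points.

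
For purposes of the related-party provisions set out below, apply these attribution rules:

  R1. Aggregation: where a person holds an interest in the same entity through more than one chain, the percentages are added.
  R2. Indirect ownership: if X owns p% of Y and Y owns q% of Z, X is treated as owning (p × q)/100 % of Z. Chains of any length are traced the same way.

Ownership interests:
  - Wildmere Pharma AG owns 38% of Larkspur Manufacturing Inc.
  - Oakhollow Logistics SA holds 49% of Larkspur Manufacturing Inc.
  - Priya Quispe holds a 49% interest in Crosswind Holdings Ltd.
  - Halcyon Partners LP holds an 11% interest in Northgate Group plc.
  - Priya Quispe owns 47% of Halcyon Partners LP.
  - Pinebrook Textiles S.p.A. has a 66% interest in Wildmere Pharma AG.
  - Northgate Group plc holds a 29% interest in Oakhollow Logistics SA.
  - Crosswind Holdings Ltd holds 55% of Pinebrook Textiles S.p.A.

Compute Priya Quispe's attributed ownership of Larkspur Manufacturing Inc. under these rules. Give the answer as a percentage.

7.493717%

Chain via Crosswind Holdings Ltd → Pinebrook Textiles S.p.A. → Wildmere Pharma AG (R2): 49% × 55% × 66% × 38% = 6.75906% of Larkspur Manufacturing Inc.
Chain via Halcyon Partners LP → Northgate Group plc → Oakhollow Logistics SA (R2): 47% × 11% × 29% × 49% = 0.734657% of Larkspur Manufacturing Inc.
Aggregating (R1): 6.75906% + 0.734657% = 7.493717%.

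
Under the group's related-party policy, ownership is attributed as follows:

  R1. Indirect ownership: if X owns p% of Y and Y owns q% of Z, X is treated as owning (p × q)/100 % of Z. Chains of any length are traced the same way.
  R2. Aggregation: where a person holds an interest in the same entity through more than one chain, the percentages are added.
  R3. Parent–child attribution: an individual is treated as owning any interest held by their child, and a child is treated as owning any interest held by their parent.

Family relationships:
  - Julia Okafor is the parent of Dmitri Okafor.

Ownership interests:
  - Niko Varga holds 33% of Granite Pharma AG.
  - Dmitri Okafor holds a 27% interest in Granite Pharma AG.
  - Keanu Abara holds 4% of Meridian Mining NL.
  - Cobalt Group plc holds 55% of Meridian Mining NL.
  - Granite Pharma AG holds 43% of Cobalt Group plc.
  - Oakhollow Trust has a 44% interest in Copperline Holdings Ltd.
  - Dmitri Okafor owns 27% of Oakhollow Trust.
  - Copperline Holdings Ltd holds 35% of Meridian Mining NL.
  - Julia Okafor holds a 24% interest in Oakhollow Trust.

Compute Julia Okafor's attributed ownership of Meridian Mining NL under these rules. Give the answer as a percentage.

By parent–child attribution (R3), Julia Okafor is treated as also owning Dmitri Okafor's interest in Oakhollow Trust, giving 24% + 27% = 51%.
By parent–child attribution (R3), Julia Okafor is treated as owning Dmitri Okafor's 27% interest in Granite Pharma AG.
Chain via Oakhollow Trust → Copperline Holdings Ltd (R1): 51% × 44% × 35% = 7.854% of Meridian Mining NL.
Chain via Granite Pharma AG → Cobalt Group plc (R1): 27% × 43% × 55% = 6.3855% of Meridian Mining NL.
Aggregating (R2): 7.854% + 6.3855% = 14.2395%.

14.2395%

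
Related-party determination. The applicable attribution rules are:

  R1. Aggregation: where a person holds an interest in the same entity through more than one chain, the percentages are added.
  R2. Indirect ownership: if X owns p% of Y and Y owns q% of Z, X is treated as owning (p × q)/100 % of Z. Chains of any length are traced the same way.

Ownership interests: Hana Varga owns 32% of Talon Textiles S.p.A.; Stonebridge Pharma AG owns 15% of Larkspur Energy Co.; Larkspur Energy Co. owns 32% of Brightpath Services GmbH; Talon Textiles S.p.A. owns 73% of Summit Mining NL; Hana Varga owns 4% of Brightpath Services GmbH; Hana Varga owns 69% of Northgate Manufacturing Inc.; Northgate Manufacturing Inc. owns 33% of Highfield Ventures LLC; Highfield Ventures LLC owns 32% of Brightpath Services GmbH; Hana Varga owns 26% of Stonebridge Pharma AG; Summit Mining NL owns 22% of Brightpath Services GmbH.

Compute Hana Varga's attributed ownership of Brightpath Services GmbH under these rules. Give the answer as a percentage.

17.6736%

Chain via Talon Textiles S.p.A. → Summit Mining NL (R2): 32% × 73% × 22% = 5.1392% of Brightpath Services GmbH.
Chain via Stonebridge Pharma AG → Larkspur Energy Co. (R2): 26% × 15% × 32% = 1.248% of Brightpath Services GmbH.
Chain via Northgate Manufacturing Inc. → Highfield Ventures LLC (R2): 69% × 33% × 32% = 7.2864% of Brightpath Services GmbH.
Direct interest in Brightpath Services GmbH: 4%.
Aggregating (R1): 5.1392% + 1.248% + 7.2864% + 4% = 17.6736%.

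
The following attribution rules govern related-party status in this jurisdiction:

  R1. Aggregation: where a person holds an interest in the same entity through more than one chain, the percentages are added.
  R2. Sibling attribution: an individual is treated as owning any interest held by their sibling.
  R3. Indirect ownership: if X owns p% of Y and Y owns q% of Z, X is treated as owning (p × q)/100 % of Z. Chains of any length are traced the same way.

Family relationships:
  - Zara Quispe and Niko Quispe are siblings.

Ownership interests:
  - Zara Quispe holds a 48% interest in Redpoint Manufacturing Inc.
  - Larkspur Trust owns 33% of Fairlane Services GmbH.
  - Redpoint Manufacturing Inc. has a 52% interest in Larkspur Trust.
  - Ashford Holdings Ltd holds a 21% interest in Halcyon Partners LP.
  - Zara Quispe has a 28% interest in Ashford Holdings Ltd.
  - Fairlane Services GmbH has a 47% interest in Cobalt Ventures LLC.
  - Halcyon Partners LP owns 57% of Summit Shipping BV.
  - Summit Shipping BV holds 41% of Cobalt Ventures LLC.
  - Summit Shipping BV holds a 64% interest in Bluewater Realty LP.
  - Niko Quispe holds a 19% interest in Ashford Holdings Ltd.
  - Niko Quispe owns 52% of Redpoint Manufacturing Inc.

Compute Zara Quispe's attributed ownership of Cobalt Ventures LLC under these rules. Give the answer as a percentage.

10.371819%

By sibling attribution (R2), Zara Quispe is treated as also owning Niko Quispe's interest in Redpoint Manufacturing Inc, giving 48% + 52% = 100%.
By sibling attribution (R2), Zara Quispe is treated as also owning Niko Quispe's interest in Ashford Holdings Ltd, giving 28% + 19% = 47%.
Chain via Redpoint Manufacturing Inc. → Larkspur Trust → Fairlane Services GmbH (R3): 100% × 52% × 33% × 47% = 8.0652% of Cobalt Ventures LLC.
Chain via Ashford Holdings Ltd → Halcyon Partners LP → Summit Shipping BV (R3): 47% × 21% × 57% × 41% = 2.306619% of Cobalt Ventures LLC.
Aggregating (R1): 8.0652% + 2.306619% = 10.371819%.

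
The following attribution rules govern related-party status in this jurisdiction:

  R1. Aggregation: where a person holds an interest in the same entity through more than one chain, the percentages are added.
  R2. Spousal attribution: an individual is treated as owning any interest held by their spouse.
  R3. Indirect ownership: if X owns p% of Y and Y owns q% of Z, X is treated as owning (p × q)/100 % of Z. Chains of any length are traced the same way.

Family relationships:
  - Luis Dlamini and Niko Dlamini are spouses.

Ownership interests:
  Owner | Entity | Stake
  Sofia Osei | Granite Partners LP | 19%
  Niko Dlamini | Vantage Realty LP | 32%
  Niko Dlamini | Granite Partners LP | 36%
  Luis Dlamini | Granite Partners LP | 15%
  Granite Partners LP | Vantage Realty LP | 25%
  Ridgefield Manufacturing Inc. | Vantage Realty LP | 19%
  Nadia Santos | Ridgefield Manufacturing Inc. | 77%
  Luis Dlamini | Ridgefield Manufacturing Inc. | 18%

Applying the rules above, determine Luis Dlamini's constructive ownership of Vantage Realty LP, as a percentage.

48.17%

By spousal attribution (R2), Luis Dlamini is treated as also owning Niko Dlamini's interest in Granite Partners LP, giving 15% + 36% = 51%.
By spousal attribution (R2), Luis Dlamini is treated as owning Niko Dlamini's 32% interest in Vantage Realty LP.
Chain via Ridgefield Manufacturing Inc. (R3): 18% × 19% = 3.42% of Vantage Realty LP.
Chain via Granite Partners LP (R3): 51% × 25% = 12.75% of Vantage Realty LP.
Direct interest in Vantage Realty LP: 32%.
Aggregating (R1): 3.42% + 12.75% + 32% = 48.17%.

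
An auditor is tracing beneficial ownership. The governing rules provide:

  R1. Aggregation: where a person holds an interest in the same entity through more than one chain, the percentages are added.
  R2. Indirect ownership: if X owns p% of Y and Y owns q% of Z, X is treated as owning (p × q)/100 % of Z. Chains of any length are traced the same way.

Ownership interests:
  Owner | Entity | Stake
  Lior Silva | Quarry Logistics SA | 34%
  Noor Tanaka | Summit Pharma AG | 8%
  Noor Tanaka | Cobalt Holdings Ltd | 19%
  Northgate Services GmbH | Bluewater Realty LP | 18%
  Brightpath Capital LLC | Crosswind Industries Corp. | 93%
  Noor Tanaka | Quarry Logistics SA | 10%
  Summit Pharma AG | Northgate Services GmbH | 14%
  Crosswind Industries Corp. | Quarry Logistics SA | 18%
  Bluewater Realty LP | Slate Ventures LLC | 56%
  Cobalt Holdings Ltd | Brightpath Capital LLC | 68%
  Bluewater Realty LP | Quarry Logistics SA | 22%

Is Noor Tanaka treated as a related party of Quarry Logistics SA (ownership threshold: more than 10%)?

Yes

Chain via Summit Pharma AG → Northgate Services GmbH → Bluewater Realty LP (R2): 8% × 14% × 18% × 22% = 0.044352% of Quarry Logistics SA.
Chain via Cobalt Holdings Ltd → Brightpath Capital LLC → Crosswind Industries Corp. (R2): 19% × 68% × 93% × 18% = 2.162808% of Quarry Logistics SA.
Direct interest in Quarry Logistics SA: 10%.
Aggregating (R1): 0.044352% + 2.162808% + 10% = 12.20716%.
12.20716% exceeds the 10% threshold, so Noor is a related party to Quarry Logistics SA.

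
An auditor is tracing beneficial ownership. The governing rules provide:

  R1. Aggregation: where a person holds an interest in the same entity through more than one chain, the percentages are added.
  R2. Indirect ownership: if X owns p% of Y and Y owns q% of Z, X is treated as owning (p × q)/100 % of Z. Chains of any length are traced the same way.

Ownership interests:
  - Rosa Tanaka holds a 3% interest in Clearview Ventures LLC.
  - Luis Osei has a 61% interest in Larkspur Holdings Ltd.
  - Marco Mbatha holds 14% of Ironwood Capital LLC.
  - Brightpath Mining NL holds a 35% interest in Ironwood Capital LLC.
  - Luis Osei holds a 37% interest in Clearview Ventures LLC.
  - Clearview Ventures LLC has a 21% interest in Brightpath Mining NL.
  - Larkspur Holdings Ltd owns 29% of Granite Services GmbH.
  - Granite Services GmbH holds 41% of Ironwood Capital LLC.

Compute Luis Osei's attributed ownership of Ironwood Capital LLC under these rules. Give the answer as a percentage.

9.9724%

Chain via Clearview Ventures LLC → Brightpath Mining NL (R2): 37% × 21% × 35% = 2.7195% of Ironwood Capital LLC.
Chain via Larkspur Holdings Ltd → Granite Services GmbH (R2): 61% × 29% × 41% = 7.2529% of Ironwood Capital LLC.
Aggregating (R1): 2.7195% + 7.2529% = 9.9724%.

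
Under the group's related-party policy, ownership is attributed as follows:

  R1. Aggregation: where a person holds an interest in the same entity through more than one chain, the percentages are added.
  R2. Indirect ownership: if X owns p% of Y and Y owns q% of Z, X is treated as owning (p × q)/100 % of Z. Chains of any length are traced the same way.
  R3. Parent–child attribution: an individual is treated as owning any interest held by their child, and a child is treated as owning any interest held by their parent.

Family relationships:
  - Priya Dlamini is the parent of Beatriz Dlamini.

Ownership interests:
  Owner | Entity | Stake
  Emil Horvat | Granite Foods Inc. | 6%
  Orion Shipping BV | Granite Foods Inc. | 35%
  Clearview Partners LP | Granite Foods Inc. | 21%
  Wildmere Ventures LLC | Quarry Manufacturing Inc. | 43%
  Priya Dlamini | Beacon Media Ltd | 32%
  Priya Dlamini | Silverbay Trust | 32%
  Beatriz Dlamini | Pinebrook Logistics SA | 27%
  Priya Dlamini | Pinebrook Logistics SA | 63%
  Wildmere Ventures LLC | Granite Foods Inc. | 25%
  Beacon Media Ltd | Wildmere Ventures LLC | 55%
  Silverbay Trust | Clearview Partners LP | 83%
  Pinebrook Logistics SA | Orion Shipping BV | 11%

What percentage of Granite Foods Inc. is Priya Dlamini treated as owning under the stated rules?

13.4426%

By parent–child attribution (R3), Priya Dlamini is treated as also owning Beatriz Dlamini's interest in Pinebrook Logistics SA, giving 63% + 27% = 90%.
Chain via Silverbay Trust → Clearview Partners LP (R2): 32% × 83% × 21% = 5.5776% of Granite Foods Inc.
Chain via Beacon Media Ltd → Wildmere Ventures LLC (R2): 32% × 55% × 25% = 4.4% of Granite Foods Inc.
Chain via Pinebrook Logistics SA → Orion Shipping BV (R2): 90% × 11% × 35% = 3.465% of Granite Foods Inc.
Aggregating (R1): 5.5776% + 4.4% + 3.465% = 13.4426%.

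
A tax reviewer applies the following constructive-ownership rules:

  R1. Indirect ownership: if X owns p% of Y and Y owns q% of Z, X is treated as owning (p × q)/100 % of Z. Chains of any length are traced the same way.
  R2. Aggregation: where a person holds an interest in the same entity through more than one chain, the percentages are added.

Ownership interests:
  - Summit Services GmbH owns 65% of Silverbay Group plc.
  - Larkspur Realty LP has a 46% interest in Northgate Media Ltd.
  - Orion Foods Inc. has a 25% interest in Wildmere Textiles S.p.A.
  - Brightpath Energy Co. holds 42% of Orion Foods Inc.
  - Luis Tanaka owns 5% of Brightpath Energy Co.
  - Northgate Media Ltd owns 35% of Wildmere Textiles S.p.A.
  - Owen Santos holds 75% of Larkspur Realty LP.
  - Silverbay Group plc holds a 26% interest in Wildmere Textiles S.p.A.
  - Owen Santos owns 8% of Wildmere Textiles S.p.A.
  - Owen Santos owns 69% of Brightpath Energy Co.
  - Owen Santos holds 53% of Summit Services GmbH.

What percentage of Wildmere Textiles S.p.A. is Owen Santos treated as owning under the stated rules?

36.277%

Chain via Brightpath Energy Co. → Orion Foods Inc. (R1): 69% × 42% × 25% = 7.245% of Wildmere Textiles S.p.A.
Chain via Larkspur Realty LP → Northgate Media Ltd (R1): 75% × 46% × 35% = 12.075% of Wildmere Textiles S.p.A.
Chain via Summit Services GmbH → Silverbay Group plc (R1): 53% × 65% × 26% = 8.957% of Wildmere Textiles S.p.A.
Direct interest in Wildmere Textiles S.p.A: 8%.
Aggregating (R2): 7.245% + 12.075% + 8.957% + 8% = 36.277%.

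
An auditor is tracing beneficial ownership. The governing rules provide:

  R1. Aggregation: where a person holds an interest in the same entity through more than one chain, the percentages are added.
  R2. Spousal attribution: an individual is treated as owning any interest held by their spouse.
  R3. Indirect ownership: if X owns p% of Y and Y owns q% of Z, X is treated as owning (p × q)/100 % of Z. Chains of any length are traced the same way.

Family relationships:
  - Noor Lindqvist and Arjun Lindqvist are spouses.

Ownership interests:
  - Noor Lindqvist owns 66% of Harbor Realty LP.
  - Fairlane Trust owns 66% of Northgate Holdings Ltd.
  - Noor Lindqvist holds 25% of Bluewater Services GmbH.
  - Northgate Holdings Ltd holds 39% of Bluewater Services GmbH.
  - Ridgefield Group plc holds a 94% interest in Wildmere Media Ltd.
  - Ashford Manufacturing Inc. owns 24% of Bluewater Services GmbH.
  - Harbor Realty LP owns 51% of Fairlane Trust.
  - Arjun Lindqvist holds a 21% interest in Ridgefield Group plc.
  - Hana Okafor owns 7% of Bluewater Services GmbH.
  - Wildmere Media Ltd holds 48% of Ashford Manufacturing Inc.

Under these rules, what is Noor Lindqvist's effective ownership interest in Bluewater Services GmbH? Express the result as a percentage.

By spousal attribution (R2), Noor Lindqvist is treated as owning Arjun Lindqvist's 21% interest in Ridgefield Group plc.
Chain via Harbor Realty LP → Fairlane Trust → Northgate Holdings Ltd (R3): 66% × 51% × 66% × 39% = 8.664084% of Bluewater Services GmbH.
Direct interest in Bluewater Services GmbH: 25%.
Chain via Ridgefield Group plc → Wildmere Media Ltd → Ashford Manufacturing Inc. (R3): 21% × 94% × 48% × 24% = 2.274048% of Bluewater Services GmbH.
Aggregating (R1): 8.664084% + 25% + 2.274048% = 35.938132%.

35.938132%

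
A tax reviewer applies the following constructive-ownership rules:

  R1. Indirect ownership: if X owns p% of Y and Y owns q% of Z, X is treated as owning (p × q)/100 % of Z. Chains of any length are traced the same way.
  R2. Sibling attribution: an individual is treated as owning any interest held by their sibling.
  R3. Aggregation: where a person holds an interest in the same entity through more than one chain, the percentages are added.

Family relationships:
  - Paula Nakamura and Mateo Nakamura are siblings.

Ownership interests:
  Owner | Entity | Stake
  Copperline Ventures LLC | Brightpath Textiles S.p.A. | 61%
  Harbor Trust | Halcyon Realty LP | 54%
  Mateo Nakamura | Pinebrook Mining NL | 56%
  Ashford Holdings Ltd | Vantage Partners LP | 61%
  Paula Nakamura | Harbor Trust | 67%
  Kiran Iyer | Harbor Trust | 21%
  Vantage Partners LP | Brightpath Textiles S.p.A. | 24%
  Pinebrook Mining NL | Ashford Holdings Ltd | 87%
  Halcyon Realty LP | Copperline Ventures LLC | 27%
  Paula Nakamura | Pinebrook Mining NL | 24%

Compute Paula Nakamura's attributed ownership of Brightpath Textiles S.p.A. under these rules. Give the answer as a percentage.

By sibling attribution (R2), Paula Nakamura is treated as also owning Mateo Nakamura's interest in Pinebrook Mining NL, giving 24% + 56% = 80%.
Chain via Pinebrook Mining NL → Ashford Holdings Ltd → Vantage Partners LP (R1): 80% × 87% × 61% × 24% = 10.18944% of Brightpath Textiles S.p.A.
Chain via Harbor Trust → Halcyon Realty LP → Copperline Ventures LLC (R1): 67% × 54% × 27% × 61% = 5.958846% of Brightpath Textiles S.p.A.
Aggregating (R3): 10.18944% + 5.958846% = 16.148286%.

16.148286%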